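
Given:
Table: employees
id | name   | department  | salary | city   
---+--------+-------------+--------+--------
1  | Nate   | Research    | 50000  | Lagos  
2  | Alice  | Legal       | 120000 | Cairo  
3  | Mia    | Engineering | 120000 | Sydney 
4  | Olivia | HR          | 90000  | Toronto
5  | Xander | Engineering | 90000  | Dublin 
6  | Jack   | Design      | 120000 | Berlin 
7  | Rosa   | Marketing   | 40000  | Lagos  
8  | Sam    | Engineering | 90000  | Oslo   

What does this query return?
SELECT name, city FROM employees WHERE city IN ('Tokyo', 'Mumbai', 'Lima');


Filtering: city IN ('Tokyo', 'Mumbai', 'Lima')
Matching: 0 rows

Empty result set (0 rows)


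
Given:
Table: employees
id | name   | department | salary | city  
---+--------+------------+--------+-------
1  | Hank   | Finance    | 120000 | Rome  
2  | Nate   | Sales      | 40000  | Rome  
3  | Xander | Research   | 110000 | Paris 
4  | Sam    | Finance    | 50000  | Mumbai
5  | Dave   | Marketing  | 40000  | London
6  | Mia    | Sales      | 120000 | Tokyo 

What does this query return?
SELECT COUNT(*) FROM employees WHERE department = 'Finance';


Counting rows where department = 'Finance'
  Hank -> MATCH
  Sam -> MATCH


2


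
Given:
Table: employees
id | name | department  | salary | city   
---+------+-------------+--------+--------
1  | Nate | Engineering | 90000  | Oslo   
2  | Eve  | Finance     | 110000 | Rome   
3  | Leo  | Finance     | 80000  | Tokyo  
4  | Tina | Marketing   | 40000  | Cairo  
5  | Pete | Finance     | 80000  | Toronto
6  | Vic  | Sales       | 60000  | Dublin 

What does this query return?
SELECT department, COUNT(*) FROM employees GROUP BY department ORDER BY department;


Assigning each row to its department group:
  Nate -> Engineering
  Eve -> Finance
  Leo -> Finance
  Tina -> Marketing
  Pete -> Finance
  Vic -> Sales


4 groups:
Engineering, 1
Finance, 3
Marketing, 1
Sales, 1


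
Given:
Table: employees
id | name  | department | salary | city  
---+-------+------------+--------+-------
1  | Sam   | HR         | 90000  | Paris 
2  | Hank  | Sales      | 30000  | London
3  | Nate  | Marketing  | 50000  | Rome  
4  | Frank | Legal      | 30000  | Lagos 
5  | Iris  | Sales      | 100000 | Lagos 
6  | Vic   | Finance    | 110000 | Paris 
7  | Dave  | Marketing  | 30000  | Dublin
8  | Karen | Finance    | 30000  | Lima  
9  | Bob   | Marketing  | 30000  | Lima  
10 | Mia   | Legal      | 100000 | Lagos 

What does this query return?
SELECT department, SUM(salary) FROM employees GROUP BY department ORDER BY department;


Summing salary within each department:
  Finance: 110000 + 30000 = 140000
  HR: 90000 = 90000
  Legal: 30000 + 100000 = 130000
  Marketing: 50000 + 30000 + 30000 = 110000
  Sales: 30000 + 100000 = 130000


5 groups:
Finance, 140000
HR, 90000
Legal, 130000
Marketing, 110000
Sales, 130000


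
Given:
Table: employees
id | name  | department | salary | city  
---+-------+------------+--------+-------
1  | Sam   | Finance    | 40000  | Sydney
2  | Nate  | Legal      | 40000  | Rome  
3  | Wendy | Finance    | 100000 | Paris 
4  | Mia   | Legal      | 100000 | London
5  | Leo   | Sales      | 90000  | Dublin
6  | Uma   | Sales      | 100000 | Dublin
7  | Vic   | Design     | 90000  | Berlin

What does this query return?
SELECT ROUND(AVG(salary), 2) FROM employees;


SUM(salary) = 560000
COUNT = 7
ROUND(AVG, 2) = ROUND(560000 / 7, 2) = 80000.0

80000.0


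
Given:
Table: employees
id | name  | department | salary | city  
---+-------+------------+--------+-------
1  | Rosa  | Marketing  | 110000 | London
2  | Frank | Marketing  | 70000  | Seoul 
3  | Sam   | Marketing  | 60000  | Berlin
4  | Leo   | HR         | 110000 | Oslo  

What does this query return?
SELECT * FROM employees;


SELECT * returns all 4 rows with all columns

4 rows:
1, Rosa, Marketing, 110000, London
2, Frank, Marketing, 70000, Seoul
3, Sam, Marketing, 60000, Berlin
4, Leo, HR, 110000, Oslo


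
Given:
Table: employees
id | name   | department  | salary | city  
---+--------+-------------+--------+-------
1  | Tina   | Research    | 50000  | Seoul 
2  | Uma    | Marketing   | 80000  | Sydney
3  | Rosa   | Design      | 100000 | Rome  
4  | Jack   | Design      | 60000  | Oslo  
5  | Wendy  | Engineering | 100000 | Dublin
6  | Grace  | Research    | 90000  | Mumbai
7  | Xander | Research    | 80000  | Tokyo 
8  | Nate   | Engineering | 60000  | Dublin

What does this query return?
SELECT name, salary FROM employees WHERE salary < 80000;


Filtering: salary < 80000
Matching: 3 rows

3 rows:
Tina, 50000
Jack, 60000
Nate, 60000


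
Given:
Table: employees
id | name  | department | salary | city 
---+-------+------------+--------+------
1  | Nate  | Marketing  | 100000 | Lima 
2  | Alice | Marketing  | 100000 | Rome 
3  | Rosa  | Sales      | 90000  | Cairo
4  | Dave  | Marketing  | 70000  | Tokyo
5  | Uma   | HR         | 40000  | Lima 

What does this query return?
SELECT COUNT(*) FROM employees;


COUNT(*) counts all rows

5


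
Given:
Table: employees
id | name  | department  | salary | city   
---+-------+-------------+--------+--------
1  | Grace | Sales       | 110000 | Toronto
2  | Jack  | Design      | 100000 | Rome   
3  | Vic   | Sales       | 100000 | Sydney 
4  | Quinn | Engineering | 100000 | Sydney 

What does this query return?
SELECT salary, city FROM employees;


Projecting columns: salary, city

4 rows:
110000, Toronto
100000, Rome
100000, Sydney
100000, Sydney


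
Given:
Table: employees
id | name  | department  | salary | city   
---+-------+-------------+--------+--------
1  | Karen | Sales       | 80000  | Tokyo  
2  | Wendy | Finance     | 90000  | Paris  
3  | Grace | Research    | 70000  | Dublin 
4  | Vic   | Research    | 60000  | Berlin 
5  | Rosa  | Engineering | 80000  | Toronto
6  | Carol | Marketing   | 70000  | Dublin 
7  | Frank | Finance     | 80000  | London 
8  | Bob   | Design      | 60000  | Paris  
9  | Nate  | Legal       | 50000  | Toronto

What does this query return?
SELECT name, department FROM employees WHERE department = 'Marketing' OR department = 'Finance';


Filtering: department = 'Marketing' OR 'Finance'
Matching: 3 rows

3 rows:
Wendy, Finance
Carol, Marketing
Frank, Finance


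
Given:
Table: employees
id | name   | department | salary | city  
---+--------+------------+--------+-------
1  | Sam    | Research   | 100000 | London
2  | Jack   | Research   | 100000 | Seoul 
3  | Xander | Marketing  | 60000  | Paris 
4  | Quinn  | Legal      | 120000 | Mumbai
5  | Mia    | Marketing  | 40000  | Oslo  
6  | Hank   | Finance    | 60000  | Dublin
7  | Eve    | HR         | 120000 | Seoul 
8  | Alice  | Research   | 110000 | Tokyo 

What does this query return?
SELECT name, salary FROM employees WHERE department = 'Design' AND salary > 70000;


Filtering: department = 'Design' AND salary > 70000
Matching: 0 rows

Empty result set (0 rows)


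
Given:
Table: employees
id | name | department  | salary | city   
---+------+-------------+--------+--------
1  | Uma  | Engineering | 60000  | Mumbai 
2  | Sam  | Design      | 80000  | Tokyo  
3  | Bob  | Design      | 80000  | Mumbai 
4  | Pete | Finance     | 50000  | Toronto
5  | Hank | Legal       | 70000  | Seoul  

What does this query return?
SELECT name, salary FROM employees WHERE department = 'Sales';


Filtering: department = 'Sales'
Matching rows: 0

Empty result set (0 rows)


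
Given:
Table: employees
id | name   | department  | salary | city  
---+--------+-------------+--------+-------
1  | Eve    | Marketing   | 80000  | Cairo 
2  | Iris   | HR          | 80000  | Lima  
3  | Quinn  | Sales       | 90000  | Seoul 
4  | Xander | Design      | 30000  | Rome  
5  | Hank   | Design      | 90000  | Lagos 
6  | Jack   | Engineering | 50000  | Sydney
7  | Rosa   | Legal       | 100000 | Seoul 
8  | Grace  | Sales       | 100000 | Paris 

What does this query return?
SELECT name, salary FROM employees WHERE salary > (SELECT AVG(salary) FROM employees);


Subquery: AVG(salary) = 77500.0
Filtering: salary > 77500.0
  Eve (80000) -> MATCH
  Iris (80000) -> MATCH
  Quinn (90000) -> MATCH
  Hank (90000) -> MATCH
  Rosa (100000) -> MATCH
  Grace (100000) -> MATCH


6 rows:
Eve, 80000
Iris, 80000
Quinn, 90000
Hank, 90000
Rosa, 100000
Grace, 100000


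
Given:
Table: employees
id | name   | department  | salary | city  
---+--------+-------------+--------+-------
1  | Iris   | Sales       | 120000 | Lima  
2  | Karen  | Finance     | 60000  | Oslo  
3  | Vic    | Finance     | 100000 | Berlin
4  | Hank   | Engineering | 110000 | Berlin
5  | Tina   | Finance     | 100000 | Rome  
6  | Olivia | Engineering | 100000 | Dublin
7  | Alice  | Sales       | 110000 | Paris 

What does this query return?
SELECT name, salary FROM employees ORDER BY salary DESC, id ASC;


Sorting by salary DESC, then id ASC for ties

7 rows:
Iris, 120000
Hank, 110000
Alice, 110000
Vic, 100000
Tina, 100000
Olivia, 100000
Karen, 60000


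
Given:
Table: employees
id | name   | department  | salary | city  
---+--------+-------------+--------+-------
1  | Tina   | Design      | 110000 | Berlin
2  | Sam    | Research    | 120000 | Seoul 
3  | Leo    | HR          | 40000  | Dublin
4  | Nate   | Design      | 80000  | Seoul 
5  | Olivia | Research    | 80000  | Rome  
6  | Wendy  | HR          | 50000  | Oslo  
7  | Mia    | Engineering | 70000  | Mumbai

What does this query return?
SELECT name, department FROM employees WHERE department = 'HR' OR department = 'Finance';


Filtering: department = 'HR' OR 'Finance'
Matching: 2 rows

2 rows:
Leo, HR
Wendy, HR


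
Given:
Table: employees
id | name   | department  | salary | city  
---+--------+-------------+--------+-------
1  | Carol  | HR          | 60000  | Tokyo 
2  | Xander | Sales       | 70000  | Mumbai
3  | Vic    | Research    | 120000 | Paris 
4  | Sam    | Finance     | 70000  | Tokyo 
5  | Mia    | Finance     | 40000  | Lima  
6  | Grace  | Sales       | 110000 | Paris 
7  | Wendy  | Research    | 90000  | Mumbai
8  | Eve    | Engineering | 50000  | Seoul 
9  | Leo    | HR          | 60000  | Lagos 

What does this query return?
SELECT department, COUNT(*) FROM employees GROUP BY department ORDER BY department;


Assigning each row to its department group:
  Carol -> HR
  Xander -> Sales
  Vic -> Research
  Sam -> Finance
  Mia -> Finance
  Grace -> Sales
  Wendy -> Research
  Eve -> Engineering
  Leo -> HR


5 groups:
Engineering, 1
Finance, 2
HR, 2
Research, 2
Sales, 2


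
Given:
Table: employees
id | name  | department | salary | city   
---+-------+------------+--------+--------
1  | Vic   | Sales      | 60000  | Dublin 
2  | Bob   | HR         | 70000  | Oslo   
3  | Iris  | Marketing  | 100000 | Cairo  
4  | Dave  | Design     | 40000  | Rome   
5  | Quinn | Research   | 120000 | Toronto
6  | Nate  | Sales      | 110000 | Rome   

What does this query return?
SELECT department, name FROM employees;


Projecting columns: department, name

6 rows:
Sales, Vic
HR, Bob
Marketing, Iris
Design, Dave
Research, Quinn
Sales, Nate


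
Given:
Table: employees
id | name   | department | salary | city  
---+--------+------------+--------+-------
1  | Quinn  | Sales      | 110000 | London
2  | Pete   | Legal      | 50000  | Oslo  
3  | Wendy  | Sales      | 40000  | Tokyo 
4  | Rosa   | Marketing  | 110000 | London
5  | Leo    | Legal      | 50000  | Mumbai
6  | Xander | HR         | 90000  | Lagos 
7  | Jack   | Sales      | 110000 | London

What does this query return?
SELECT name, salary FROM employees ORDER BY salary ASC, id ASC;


Sorting by salary ASC, then id ASC for ties

7 rows:
Wendy, 40000
Pete, 50000
Leo, 50000
Xander, 90000
Quinn, 110000
Rosa, 110000
Jack, 110000


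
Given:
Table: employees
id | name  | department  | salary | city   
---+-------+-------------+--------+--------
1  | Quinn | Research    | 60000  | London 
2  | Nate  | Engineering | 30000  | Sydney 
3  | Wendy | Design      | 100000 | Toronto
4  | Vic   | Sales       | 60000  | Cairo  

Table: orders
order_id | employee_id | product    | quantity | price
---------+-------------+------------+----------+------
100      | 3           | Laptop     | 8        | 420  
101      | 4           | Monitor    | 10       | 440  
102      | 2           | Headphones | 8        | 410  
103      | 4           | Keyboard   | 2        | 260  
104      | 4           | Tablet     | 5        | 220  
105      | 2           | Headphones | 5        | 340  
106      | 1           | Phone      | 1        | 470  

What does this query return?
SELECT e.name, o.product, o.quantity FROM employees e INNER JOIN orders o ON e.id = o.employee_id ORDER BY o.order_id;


Joining employees.id = orders.employee_id:
  employee Wendy (id=3) -> order Laptop
  employee Vic (id=4) -> order Monitor
  employee Nate (id=2) -> order Headphones
  employee Vic (id=4) -> order Keyboard
  employee Vic (id=4) -> order Tablet
  employee Nate (id=2) -> order Headphones
  employee Quinn (id=1) -> order Phone


7 rows:
Wendy, Laptop, 8
Vic, Monitor, 10
Nate, Headphones, 8
Vic, Keyboard, 2
Vic, Tablet, 5
Nate, Headphones, 5
Quinn, Phone, 1


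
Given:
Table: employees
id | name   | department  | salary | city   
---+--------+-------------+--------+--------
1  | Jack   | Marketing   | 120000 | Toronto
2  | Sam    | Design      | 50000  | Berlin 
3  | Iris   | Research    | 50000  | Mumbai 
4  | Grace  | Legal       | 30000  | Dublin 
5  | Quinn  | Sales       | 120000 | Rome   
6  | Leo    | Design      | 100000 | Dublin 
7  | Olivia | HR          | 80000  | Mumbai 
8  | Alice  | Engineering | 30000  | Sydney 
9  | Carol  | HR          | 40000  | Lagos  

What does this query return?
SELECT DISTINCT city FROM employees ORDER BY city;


All 'city' values (row order): Toronto, Berlin, Mumbai, Dublin, Rome, Dublin, Mumbai, Sydney, Lagos
Removing duplicates leaves 7 unique value(s).

7 values:
Berlin
Dublin
Lagos
Mumbai
Rome
Sydney
Toronto


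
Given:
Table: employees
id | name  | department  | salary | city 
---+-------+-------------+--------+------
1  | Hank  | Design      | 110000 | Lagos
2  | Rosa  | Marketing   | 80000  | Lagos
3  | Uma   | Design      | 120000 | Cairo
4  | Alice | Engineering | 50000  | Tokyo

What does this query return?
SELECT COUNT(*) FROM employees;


COUNT(*) counts all rows

4


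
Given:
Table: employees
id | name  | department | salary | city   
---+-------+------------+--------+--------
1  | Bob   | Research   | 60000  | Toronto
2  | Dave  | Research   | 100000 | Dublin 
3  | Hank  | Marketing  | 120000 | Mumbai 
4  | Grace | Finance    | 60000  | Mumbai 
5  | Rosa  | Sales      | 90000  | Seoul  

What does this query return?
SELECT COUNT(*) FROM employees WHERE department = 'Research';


Counting rows where department = 'Research'
  Bob -> MATCH
  Dave -> MATCH


2


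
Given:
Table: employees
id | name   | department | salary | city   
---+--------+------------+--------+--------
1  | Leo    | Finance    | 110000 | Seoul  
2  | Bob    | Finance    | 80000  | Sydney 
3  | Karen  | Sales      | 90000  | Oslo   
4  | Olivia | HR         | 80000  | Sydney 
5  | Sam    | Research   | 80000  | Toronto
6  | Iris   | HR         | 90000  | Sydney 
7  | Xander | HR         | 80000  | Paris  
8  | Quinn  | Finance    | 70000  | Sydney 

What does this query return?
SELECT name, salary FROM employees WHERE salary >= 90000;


Filtering: salary >= 90000
Matching: 3 rows

3 rows:
Leo, 110000
Karen, 90000
Iris, 90000


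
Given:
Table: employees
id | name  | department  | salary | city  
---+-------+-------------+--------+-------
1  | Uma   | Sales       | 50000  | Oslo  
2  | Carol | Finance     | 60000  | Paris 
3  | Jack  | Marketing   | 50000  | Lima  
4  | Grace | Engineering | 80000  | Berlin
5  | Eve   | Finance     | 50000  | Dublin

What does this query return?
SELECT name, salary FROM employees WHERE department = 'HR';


Filtering: department = 'HR'
Matching rows: 0

Empty result set (0 rows)


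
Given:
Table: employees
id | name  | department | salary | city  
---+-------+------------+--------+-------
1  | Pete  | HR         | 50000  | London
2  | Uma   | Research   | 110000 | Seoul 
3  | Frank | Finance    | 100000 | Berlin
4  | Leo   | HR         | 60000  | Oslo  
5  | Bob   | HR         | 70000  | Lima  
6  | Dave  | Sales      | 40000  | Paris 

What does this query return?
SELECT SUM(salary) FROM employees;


SUM(salary) = 50000 + 110000 + 100000 + 60000 + 70000 + 40000 = 430000

430000


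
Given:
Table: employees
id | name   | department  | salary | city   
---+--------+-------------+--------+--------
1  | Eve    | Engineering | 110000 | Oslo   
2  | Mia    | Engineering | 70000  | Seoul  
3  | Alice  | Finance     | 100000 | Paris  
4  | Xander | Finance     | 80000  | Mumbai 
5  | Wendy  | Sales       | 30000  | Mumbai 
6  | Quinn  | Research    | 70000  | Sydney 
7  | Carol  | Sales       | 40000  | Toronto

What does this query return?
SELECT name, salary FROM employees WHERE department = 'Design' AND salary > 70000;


Filtering: department = 'Design' AND salary > 70000
Matching: 0 rows

Empty result set (0 rows)


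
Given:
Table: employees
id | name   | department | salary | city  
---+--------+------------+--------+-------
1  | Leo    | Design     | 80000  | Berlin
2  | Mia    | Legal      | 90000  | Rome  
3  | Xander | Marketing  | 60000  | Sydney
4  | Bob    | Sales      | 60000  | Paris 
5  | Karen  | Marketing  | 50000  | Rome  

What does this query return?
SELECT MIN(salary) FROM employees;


Salaries: 80000, 90000, 60000, 60000, 50000
MIN = 50000

50000


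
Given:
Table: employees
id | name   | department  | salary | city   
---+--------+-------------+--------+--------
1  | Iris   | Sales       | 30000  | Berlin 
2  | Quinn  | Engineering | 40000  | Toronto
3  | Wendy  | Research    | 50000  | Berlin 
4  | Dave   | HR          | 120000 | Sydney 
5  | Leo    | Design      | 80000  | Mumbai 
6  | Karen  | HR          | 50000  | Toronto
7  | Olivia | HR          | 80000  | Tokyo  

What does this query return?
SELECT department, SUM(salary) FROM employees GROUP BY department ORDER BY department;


Summing salary within each department:
  Design: 80000 = 80000
  Engineering: 40000 = 40000
  HR: 120000 + 50000 + 80000 = 250000
  Research: 50000 = 50000
  Sales: 30000 = 30000


5 groups:
Design, 80000
Engineering, 40000
HR, 250000
Research, 50000
Sales, 30000


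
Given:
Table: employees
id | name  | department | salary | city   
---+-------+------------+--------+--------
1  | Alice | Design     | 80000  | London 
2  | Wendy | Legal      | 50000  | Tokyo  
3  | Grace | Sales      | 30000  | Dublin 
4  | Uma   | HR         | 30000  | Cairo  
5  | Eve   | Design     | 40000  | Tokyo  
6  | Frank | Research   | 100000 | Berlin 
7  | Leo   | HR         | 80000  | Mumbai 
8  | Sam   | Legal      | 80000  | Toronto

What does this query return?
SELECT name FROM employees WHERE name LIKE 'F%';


LIKE 'F%' matches names starting with 'F'
Matching: 1

1 rows:
Frank


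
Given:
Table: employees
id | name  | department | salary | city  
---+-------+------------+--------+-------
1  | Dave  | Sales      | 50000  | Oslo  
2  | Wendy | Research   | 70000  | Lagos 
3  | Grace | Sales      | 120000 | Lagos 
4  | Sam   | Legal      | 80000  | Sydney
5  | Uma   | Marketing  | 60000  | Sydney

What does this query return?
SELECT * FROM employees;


SELECT * returns all 5 rows with all columns

5 rows:
1, Dave, Sales, 50000, Oslo
2, Wendy, Research, 70000, Lagos
3, Grace, Sales, 120000, Lagos
4, Sam, Legal, 80000, Sydney
5, Uma, Marketing, 60000, Sydney


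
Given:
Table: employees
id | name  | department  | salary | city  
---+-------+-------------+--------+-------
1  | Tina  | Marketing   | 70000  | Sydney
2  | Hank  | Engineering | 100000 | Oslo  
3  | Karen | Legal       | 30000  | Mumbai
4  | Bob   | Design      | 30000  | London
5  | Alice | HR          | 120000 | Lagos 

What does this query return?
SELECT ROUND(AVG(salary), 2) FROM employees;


SUM(salary) = 350000
COUNT = 5
ROUND(AVG, 2) = ROUND(350000 / 5, 2) = 70000.0

70000.0


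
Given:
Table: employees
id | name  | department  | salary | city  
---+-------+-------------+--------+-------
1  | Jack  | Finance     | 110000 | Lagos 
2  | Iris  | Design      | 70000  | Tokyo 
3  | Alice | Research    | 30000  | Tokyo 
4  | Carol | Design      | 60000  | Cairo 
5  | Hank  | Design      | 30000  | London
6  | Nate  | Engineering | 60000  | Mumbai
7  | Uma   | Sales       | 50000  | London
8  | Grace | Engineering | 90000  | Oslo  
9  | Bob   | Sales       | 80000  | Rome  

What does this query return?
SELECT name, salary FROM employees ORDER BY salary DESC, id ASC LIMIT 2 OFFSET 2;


Sort by salary DESC (id ASC tiebreak), then skip 2 and take 2
Rows 3 through 4

2 rows:
Bob, 80000
Iris, 70000


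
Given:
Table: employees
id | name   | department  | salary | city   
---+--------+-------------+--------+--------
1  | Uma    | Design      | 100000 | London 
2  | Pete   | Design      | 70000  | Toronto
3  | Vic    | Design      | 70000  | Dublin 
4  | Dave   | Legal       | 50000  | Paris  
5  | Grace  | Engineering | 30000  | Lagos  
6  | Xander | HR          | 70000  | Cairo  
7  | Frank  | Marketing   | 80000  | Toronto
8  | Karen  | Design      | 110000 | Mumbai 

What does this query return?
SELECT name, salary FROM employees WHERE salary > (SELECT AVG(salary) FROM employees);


Subquery: AVG(salary) = 72500.0
Filtering: salary > 72500.0
  Uma (100000) -> MATCH
  Frank (80000) -> MATCH
  Karen (110000) -> MATCH


3 rows:
Uma, 100000
Frank, 80000
Karen, 110000


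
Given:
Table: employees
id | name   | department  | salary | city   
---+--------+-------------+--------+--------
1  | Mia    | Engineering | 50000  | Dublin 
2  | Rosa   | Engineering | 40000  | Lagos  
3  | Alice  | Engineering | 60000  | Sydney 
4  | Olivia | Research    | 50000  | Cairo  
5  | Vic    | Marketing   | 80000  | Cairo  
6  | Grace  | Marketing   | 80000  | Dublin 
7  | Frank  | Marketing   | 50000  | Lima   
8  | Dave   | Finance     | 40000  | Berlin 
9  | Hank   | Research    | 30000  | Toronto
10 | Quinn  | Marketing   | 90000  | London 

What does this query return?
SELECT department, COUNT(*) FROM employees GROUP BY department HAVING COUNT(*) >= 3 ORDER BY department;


Groups with count >= 3:
  Engineering: 3 -> PASS
  Marketing: 4 -> PASS
  Finance: 1 -> filtered out
  Research: 2 -> filtered out


2 groups:
Engineering, 3
Marketing, 4


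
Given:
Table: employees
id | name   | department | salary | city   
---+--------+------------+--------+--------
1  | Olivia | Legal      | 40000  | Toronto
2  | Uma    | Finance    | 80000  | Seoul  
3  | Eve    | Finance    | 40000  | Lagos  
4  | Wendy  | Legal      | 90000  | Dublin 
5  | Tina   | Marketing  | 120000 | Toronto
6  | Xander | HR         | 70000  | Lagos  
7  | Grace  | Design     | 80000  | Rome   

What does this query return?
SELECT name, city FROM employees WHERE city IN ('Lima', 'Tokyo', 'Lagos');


Filtering: city IN ('Lima', 'Tokyo', 'Lagos')
Matching: 2 rows

2 rows:
Eve, Lagos
Xander, Lagos


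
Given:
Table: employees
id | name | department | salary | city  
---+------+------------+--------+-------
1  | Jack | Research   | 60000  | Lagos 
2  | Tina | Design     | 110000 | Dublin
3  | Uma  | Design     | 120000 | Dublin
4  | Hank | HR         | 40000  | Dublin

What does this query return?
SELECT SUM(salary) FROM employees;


SUM(salary) = 60000 + 110000 + 120000 + 40000 = 330000

330000


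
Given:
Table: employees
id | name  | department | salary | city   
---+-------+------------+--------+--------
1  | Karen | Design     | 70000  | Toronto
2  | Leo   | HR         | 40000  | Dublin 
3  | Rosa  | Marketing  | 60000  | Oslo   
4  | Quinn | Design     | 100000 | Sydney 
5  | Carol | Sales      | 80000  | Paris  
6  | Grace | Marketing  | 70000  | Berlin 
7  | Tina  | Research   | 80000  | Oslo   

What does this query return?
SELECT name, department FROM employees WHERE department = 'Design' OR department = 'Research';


Filtering: department = 'Design' OR 'Research'
Matching: 3 rows

3 rows:
Karen, Design
Quinn, Design
Tina, Research


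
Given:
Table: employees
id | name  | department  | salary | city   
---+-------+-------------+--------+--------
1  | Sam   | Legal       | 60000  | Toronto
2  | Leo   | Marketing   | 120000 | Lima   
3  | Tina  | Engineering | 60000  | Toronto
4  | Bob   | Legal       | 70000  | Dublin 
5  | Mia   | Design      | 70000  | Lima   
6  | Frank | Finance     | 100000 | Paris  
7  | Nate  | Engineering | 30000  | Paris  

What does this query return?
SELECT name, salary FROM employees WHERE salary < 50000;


Filtering: salary < 50000
Matching: 1 rows

1 rows:
Nate, 30000


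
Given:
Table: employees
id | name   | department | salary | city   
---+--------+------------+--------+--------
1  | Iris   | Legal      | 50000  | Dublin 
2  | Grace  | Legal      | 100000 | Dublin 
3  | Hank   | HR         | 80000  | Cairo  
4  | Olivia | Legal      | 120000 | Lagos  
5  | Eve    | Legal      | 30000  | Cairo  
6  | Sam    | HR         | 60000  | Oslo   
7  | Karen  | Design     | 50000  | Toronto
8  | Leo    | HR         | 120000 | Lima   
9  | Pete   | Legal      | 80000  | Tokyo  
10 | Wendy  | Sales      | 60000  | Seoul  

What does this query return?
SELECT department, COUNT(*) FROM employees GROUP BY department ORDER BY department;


Assigning each row to its department group:
  Iris -> Legal
  Grace -> Legal
  Hank -> HR
  Olivia -> Legal
  Eve -> Legal
  Sam -> HR
  Karen -> Design
  Leo -> HR
  Pete -> Legal
  Wendy -> Sales


4 groups:
Design, 1
HR, 3
Legal, 5
Sales, 1


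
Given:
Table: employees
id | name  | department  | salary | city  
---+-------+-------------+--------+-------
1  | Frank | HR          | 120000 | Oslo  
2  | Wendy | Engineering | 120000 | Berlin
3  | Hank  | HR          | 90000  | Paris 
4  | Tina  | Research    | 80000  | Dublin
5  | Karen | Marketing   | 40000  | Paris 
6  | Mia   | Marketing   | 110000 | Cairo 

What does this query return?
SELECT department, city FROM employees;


Projecting columns: department, city

6 rows:
HR, Oslo
Engineering, Berlin
HR, Paris
Research, Dublin
Marketing, Paris
Marketing, Cairo


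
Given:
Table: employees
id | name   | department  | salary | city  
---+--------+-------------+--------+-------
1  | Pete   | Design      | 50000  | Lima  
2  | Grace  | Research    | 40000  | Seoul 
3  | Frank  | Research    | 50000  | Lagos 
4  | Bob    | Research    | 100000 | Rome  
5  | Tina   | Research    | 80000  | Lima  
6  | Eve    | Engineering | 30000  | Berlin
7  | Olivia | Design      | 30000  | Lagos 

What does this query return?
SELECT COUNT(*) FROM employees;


COUNT(*) counts all rows

7


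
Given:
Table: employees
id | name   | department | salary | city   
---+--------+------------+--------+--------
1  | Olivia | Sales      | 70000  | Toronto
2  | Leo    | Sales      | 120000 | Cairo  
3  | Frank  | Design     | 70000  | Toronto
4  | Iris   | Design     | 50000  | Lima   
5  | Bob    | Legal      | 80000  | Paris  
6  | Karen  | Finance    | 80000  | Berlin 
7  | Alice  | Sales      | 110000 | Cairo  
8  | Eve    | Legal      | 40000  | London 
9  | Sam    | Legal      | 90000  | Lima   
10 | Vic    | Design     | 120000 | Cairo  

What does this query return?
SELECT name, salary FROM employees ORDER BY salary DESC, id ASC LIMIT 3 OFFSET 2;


Sort by salary DESC (id ASC tiebreak), then skip 2 and take 3
Rows 3 through 5

3 rows:
Alice, 110000
Sam, 90000
Bob, 80000


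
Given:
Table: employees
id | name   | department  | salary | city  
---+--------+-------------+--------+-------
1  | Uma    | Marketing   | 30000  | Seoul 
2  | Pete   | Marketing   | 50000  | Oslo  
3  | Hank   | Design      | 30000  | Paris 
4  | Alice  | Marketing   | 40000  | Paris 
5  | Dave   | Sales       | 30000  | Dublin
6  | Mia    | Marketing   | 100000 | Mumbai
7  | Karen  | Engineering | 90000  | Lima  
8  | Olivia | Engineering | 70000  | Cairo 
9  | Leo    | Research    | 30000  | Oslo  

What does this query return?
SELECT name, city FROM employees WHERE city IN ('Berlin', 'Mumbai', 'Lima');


Filtering: city IN ('Berlin', 'Mumbai', 'Lima')
Matching: 2 rows

2 rows:
Mia, Mumbai
Karen, Lima


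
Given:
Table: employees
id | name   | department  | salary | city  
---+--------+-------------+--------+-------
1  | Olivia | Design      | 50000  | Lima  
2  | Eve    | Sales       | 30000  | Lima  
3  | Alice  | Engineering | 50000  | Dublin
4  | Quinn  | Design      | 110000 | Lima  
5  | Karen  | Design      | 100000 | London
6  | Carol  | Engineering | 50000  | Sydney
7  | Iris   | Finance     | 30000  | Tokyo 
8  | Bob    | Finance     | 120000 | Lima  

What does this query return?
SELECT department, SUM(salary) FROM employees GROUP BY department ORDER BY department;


Summing salary within each department:
  Design: 50000 + 110000 + 100000 = 260000
  Engineering: 50000 + 50000 = 100000
  Finance: 30000 + 120000 = 150000
  Sales: 30000 = 30000


4 groups:
Design, 260000
Engineering, 100000
Finance, 150000
Sales, 30000


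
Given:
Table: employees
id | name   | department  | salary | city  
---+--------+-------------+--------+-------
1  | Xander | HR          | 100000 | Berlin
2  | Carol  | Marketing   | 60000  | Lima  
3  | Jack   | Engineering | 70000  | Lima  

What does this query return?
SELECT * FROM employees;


SELECT * returns all 3 rows with all columns

3 rows:
1, Xander, HR, 100000, Berlin
2, Carol, Marketing, 60000, Lima
3, Jack, Engineering, 70000, Lima


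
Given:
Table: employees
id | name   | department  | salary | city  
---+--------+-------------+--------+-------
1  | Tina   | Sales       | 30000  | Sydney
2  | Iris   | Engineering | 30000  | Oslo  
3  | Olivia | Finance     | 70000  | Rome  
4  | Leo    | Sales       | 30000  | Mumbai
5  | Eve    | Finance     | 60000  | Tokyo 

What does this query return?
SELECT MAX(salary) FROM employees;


Salaries: 30000, 30000, 70000, 30000, 60000
MAX = 70000

70000


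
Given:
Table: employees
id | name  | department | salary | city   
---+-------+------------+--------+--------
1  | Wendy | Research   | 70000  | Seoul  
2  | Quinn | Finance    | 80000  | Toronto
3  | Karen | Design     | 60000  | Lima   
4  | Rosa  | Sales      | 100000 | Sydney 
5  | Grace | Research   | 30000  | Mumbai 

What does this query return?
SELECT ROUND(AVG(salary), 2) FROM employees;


SUM(salary) = 340000
COUNT = 5
ROUND(AVG, 2) = ROUND(340000 / 5, 2) = 68000.0

68000.0


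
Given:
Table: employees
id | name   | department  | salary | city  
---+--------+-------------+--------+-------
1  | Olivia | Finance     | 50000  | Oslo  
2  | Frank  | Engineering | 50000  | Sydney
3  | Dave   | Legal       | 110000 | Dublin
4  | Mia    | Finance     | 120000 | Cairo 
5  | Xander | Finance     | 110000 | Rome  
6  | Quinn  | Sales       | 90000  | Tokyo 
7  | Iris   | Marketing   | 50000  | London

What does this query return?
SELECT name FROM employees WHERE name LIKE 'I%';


LIKE 'I%' matches names starting with 'I'
Matching: 1

1 rows:
Iris


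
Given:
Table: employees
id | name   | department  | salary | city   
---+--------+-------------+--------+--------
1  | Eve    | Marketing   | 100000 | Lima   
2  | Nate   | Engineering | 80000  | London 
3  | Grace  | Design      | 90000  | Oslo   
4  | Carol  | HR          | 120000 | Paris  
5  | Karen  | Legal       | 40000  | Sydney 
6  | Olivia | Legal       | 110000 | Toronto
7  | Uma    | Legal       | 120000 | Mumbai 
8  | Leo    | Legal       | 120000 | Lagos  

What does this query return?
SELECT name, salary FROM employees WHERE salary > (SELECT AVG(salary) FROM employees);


Subquery: AVG(salary) = 97500.0
Filtering: salary > 97500.0
  Eve (100000) -> MATCH
  Carol (120000) -> MATCH
  Olivia (110000) -> MATCH
  Uma (120000) -> MATCH
  Leo (120000) -> MATCH


5 rows:
Eve, 100000
Carol, 120000
Olivia, 110000
Uma, 120000
Leo, 120000


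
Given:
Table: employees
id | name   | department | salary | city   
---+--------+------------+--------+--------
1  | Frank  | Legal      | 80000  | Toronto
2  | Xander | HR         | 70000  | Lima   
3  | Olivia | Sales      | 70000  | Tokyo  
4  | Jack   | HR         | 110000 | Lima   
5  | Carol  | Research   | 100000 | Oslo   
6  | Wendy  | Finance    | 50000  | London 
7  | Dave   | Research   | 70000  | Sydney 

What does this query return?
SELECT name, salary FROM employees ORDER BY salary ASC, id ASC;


Sorting by salary ASC, then id ASC for ties

7 rows:
Wendy, 50000
Xander, 70000
Olivia, 70000
Dave, 70000
Frank, 80000
Carol, 100000
Jack, 110000


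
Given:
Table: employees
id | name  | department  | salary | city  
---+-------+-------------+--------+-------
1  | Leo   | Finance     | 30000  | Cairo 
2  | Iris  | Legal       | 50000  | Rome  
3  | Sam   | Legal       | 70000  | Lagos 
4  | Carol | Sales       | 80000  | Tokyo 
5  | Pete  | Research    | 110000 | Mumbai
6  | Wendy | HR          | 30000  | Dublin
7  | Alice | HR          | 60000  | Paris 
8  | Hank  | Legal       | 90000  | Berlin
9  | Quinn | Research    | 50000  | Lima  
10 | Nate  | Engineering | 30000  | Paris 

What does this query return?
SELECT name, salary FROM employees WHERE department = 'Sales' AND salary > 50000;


Filtering: department = 'Sales' AND salary > 50000
Matching: 1 rows

1 rows:
Carol, 80000


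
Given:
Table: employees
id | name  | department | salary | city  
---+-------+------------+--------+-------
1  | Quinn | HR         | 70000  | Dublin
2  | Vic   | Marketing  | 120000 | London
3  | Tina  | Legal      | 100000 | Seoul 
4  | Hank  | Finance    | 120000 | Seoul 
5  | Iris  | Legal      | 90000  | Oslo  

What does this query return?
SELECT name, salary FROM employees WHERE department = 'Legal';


Filtering: department = 'Legal'
Matching rows: 2

2 rows:
Tina, 100000
Iris, 90000


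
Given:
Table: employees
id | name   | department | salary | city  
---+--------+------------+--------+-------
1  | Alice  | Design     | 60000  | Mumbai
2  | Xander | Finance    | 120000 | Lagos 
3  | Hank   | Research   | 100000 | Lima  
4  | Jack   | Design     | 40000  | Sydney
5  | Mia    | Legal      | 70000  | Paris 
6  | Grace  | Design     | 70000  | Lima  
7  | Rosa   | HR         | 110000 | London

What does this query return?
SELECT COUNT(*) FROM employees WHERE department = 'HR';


Counting rows where department = 'HR'
  Rosa -> MATCH


1


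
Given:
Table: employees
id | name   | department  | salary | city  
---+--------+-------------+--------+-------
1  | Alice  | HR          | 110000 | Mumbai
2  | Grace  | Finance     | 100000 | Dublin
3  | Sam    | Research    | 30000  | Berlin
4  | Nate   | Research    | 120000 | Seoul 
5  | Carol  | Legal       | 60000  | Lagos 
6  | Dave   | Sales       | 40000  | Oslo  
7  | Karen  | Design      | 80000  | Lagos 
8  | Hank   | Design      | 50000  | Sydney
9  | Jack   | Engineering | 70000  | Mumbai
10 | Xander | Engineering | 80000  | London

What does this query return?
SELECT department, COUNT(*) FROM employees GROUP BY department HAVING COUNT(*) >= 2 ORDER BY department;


Groups with count >= 2:
  Design: 2 -> PASS
  Engineering: 2 -> PASS
  Research: 2 -> PASS
  Finance: 1 -> filtered out
  HR: 1 -> filtered out
  Legal: 1 -> filtered out
  Sales: 1 -> filtered out


3 groups:
Design, 2
Engineering, 2
Research, 2


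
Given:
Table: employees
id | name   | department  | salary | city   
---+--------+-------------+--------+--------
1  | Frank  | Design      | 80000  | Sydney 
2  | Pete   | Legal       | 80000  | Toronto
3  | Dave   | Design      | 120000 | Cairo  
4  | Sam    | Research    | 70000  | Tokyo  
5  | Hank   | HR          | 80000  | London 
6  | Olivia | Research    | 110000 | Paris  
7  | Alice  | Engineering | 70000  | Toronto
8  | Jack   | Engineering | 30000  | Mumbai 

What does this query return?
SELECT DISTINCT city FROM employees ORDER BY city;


All 'city' values (row order): Sydney, Toronto, Cairo, Tokyo, London, Paris, Toronto, Mumbai
Removing duplicates leaves 7 unique value(s).

7 values:
Cairo
London
Mumbai
Paris
Sydney
Tokyo
Toronto


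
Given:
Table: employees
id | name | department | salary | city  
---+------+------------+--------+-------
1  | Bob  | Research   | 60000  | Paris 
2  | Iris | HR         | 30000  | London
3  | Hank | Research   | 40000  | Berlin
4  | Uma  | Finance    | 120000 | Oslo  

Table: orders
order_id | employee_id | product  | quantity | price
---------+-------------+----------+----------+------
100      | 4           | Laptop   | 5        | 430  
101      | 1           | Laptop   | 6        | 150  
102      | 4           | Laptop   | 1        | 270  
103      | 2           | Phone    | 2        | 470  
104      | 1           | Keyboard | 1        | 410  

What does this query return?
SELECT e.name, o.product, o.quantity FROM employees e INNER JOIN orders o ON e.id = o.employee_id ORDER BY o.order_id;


Joining employees.id = orders.employee_id:
  employee Uma (id=4) -> order Laptop
  employee Bob (id=1) -> order Laptop
  employee Uma (id=4) -> order Laptop
  employee Iris (id=2) -> order Phone
  employee Bob (id=1) -> order Keyboard


5 rows:
Uma, Laptop, 5
Bob, Laptop, 6
Uma, Laptop, 1
Iris, Phone, 2
Bob, Keyboard, 1


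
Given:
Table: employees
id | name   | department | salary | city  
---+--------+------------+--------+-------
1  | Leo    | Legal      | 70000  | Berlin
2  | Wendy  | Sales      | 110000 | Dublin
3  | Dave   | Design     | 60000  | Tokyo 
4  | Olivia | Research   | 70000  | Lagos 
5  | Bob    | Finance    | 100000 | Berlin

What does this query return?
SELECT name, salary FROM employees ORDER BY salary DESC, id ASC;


Sorting by salary DESC, then id ASC for ties

5 rows:
Wendy, 110000
Bob, 100000
Leo, 70000
Olivia, 70000
Dave, 60000


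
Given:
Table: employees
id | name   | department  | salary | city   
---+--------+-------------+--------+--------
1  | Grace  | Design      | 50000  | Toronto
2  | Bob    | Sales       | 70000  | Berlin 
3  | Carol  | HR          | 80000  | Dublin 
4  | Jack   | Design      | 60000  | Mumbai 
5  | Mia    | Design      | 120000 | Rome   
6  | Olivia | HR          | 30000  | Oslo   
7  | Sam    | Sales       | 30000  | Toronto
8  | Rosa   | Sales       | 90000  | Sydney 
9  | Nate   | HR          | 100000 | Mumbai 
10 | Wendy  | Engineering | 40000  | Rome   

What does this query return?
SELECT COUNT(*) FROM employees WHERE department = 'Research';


Counting rows where department = 'Research'


0


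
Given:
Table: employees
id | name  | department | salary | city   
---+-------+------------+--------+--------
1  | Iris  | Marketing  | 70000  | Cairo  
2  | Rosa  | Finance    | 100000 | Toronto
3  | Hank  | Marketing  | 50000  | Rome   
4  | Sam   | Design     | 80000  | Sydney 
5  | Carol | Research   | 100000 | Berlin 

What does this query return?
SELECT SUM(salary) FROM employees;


SUM(salary) = 70000 + 100000 + 50000 + 80000 + 100000 = 400000

400000


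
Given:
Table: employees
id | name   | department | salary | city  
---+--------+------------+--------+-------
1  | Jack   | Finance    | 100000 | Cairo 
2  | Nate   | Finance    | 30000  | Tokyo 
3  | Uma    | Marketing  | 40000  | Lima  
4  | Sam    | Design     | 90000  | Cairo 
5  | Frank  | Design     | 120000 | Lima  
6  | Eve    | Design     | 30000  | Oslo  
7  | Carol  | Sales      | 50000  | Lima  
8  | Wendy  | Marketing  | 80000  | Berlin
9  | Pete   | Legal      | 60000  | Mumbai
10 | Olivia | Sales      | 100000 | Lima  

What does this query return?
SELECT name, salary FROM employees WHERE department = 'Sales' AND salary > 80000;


Filtering: department = 'Sales' AND salary > 80000
Matching: 1 rows

1 rows:
Olivia, 100000


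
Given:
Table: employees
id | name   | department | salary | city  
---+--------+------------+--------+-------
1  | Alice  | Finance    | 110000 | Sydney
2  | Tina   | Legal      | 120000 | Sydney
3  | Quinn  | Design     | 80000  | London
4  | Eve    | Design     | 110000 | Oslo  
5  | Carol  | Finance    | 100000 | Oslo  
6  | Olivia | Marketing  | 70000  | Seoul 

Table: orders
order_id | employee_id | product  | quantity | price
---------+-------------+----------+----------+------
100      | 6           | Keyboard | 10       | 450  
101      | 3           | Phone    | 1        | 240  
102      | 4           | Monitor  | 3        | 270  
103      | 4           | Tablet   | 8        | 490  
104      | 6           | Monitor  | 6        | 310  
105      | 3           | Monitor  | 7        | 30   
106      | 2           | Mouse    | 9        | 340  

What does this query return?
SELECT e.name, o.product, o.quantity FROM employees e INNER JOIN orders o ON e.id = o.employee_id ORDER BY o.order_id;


Joining employees.id = orders.employee_id:
  employee Olivia (id=6) -> order Keyboard
  employee Quinn (id=3) -> order Phone
  employee Eve (id=4) -> order Monitor
  employee Eve (id=4) -> order Tablet
  employee Olivia (id=6) -> order Monitor
  employee Quinn (id=3) -> order Monitor
  employee Tina (id=2) -> order Mouse


7 rows:
Olivia, Keyboard, 10
Quinn, Phone, 1
Eve, Monitor, 3
Eve, Tablet, 8
Olivia, Monitor, 6
Quinn, Monitor, 7
Tina, Mouse, 9
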